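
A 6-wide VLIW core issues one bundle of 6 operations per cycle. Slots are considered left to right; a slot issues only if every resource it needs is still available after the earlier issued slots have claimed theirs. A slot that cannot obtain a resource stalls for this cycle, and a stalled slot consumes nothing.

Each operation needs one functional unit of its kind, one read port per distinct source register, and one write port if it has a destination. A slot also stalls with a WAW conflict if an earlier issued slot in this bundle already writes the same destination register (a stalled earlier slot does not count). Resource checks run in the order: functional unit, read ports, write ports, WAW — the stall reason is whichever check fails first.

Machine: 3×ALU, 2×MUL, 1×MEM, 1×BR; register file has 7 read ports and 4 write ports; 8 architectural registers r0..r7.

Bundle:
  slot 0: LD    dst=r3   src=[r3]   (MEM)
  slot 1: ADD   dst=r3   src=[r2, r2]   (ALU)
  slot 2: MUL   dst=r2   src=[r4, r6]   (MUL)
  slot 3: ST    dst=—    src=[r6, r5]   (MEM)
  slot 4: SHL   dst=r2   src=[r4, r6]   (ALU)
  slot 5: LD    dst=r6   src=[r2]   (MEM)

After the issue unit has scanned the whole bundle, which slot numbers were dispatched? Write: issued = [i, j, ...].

issued = [0, 2]

#0 MEM src=r3 dispatched  <A:3 Mu:2 Ld:0 B:1 rd:6 wr:3>
#1 ALU src=r2,r2 held:WAW  <A:3 Mu:2 Ld:0 B:1 rd:6 wr:3>
#2 MUL src=r4,r6 dispatched  <A:3 Mu:1 Ld:0 B:1 rd:4 wr:2>
#3 MEM src=r6,r5 held:FU  <A:3 Mu:1 Ld:0 B:1 rd:4 wr:2>
#4 ALU src=r4,r6 held:WAW  <A:3 Mu:1 Ld:0 B:1 rd:4 wr:2>
#5 MEM src=r2 held:FU  <A:3 Mu:1 Ld:0 B:1 rd:4 wr:2>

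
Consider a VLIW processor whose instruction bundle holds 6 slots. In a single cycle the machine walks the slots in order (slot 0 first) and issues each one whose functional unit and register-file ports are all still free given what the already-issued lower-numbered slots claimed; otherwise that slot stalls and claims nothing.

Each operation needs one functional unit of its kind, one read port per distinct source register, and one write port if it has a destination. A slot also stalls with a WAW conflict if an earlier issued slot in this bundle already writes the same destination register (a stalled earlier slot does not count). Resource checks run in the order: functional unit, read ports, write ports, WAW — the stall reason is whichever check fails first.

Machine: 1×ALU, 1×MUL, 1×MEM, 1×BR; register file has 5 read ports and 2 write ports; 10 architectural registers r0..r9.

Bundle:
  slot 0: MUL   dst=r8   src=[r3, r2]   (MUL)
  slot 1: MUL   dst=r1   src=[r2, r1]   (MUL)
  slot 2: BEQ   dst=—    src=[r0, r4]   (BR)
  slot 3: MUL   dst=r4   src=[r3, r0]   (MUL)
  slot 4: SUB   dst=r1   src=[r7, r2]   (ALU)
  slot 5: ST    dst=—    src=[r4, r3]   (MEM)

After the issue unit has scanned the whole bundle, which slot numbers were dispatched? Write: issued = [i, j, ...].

issued = [0, 2]

#0 MUL src=r3,r2 dispatched  <A:1 Mu:0 Ld:1 B:1 rd:3 wr:1>
#1 MUL src=r2,r1 held:FU  <A:1 Mu:0 Ld:1 B:1 rd:3 wr:1>
#2 BR src=r0,r4 dispatched  <A:1 Mu:0 Ld:1 B:0 rd:1 wr:1>
#3 MUL src=r3,r0 held:FU  <A:1 Mu:0 Ld:1 B:0 rd:1 wr:1>
#4 ALU src=r7,r2 held:RD_PORT  <A:1 Mu:0 Ld:1 B:0 rd:1 wr:1>
#5 MEM src=r4,r3 held:RD_PORT  <A:1 Mu:0 Ld:1 B:0 rd:1 wr:1>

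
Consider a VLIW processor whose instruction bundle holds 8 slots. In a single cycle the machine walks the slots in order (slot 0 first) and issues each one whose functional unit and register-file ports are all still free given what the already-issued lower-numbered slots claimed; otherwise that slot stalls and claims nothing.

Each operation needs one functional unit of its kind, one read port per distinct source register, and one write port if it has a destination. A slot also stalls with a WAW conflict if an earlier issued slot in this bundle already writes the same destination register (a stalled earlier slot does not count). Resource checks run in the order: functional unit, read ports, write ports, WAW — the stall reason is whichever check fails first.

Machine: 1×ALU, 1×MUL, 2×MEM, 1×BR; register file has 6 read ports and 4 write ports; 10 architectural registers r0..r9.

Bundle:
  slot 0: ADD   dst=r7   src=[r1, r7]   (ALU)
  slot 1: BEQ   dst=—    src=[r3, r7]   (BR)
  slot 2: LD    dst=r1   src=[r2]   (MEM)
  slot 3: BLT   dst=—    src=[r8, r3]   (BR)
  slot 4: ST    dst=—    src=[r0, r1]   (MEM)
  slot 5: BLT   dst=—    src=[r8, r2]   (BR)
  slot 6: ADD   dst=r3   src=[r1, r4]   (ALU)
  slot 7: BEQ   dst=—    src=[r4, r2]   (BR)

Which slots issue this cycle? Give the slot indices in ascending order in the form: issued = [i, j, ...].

[0] ALU needs rd=2 wr=1: ok; after: ALU=0 MUL=1 MEM=2 BR=1, R=4, W=3
[1] BR needs rd=2 wr=0: ok; after: ALU=0 MUL=1 MEM=2 BR=0, R=2, W=3
[2] MEM needs rd=1 wr=1: ok; after: ALU=0 MUL=1 MEM=1 BR=0, R=1, W=2
[3] BR needs rd=2 wr=0: FU; after: ALU=0 MUL=1 MEM=1 BR=0, R=1, W=2
[4] MEM needs rd=2 wr=0: RD_PORT; after: ALU=0 MUL=1 MEM=1 BR=0, R=1, W=2
[5] BR needs rd=2 wr=0: FU; after: ALU=0 MUL=1 MEM=1 BR=0, R=1, W=2
[6] ALU needs rd=2 wr=1: FU; after: ALU=0 MUL=1 MEM=1 BR=0, R=1, W=2
[7] BR needs rd=2 wr=0: FU; after: ALU=0 MUL=1 MEM=1 BR=0, R=1, W=2

issued = [0, 1, 2]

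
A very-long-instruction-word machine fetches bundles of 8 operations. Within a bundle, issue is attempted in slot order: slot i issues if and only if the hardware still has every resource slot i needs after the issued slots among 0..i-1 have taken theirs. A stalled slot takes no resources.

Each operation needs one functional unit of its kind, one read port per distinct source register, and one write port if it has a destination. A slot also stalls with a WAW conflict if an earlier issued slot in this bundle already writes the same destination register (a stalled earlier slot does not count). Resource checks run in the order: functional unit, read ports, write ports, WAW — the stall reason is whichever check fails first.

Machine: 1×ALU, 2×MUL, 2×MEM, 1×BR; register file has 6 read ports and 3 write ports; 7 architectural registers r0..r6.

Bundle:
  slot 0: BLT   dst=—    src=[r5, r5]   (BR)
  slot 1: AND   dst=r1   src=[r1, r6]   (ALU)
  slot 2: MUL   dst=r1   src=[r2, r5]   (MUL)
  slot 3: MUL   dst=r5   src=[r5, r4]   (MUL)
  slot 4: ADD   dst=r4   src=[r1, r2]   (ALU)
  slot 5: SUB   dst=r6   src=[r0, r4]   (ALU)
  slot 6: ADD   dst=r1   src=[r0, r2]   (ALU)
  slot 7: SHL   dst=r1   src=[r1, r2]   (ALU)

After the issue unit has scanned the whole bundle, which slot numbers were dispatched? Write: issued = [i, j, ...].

[0] BR needs rd=1 wr=0: ok; after: ALU=1 MUL=2 MEM=2 BR=0, R=5, W=3
[1] ALU needs rd=2 wr=1: ok; after: ALU=0 MUL=2 MEM=2 BR=0, R=3, W=2
[2] MUL needs rd=2 wr=1: WAW; after: ALU=0 MUL=2 MEM=2 BR=0, R=3, W=2
[3] MUL needs rd=2 wr=1: ok; after: ALU=0 MUL=1 MEM=2 BR=0, R=1, W=1
[4] ALU needs rd=2 wr=1: FU; after: ALU=0 MUL=1 MEM=2 BR=0, R=1, W=1
[5] ALU needs rd=2 wr=1: FU; after: ALU=0 MUL=1 MEM=2 BR=0, R=1, W=1
[6] ALU needs rd=2 wr=1: FU; after: ALU=0 MUL=1 MEM=2 BR=0, R=1, W=1
[7] ALU needs rd=2 wr=1: FU; after: ALU=0 MUL=1 MEM=2 BR=0, R=1, W=1

issued = [0, 1, 3]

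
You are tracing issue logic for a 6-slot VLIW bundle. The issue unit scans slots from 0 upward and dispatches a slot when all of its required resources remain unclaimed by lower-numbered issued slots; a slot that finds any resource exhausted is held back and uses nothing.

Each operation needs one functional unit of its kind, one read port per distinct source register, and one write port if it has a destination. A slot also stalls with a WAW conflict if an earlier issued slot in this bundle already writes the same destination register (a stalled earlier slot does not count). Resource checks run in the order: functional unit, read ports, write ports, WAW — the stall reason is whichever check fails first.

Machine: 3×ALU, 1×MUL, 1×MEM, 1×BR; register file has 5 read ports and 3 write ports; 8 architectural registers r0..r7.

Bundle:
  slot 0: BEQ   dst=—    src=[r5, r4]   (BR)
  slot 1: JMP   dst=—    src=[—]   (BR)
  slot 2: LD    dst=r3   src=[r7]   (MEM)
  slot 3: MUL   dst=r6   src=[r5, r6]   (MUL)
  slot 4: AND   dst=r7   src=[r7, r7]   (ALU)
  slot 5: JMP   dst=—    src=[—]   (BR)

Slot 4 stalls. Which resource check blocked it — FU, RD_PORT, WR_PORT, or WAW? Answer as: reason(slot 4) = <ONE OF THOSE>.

#0 BR src=r5,r4 dispatched  <A:3 Mu:1 Ld:1 B:0 rd:3 wr:3>
#1 BR src=- held:FU  <A:3 Mu:1 Ld:1 B:0 rd:3 wr:3>
#2 MEM src=r7 dispatched  <A:3 Mu:1 Ld:0 B:0 rd:2 wr:2>
#3 MUL src=r5,r6 dispatched  <A:3 Mu:0 Ld:0 B:0 rd:0 wr:1>
#4 ALU src=r7,r7 held:RD_PORT  <A:3 Mu:0 Ld:0 B:0 rd:0 wr:1>
#5 BR src=- held:FU  <A:3 Mu:0 Ld:0 B:0 rd:0 wr:1>

reason(slot 4) = RD_PORT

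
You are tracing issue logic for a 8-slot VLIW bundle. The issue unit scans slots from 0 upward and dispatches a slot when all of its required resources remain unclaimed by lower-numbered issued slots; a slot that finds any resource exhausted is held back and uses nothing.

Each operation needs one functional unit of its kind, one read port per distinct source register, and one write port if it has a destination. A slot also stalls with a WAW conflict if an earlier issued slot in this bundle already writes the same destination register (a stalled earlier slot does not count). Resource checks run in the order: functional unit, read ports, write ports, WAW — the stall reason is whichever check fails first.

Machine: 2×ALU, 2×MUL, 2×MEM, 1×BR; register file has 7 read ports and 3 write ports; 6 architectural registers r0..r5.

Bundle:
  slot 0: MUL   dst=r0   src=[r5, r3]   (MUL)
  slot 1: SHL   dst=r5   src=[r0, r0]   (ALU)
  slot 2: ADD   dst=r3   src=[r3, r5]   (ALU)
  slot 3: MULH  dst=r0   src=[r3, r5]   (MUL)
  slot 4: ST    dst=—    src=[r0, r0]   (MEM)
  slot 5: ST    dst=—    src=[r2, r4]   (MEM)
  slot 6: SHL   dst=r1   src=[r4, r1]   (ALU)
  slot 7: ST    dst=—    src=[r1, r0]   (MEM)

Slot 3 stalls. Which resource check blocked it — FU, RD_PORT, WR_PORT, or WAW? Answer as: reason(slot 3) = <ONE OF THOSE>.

reason(slot 3) = WR_PORT

(0) want 1×MUL +2rd +1wr — yes → AL2|MU1|ME2|BR1|rd5|wr2
(1) want 1×ALU +1rd +1wr — yes → AL1|MU1|ME2|BR1|rd4|wr1
(2) want 1×ALU +2rd +1wr — yes → AL0|MU1|ME2|BR1|rd2|wr0
(3) want 1×MUL +2rd +1wr — WR_PORT → AL0|MU1|ME2|BR1|rd2|wr0
(4) want 1×MEM +1rd +0wr — yes → AL0|MU1|ME1|BR1|rd1|wr0
(5) want 1×MEM +2rd +0wr — RD_PORT → AL0|MU1|ME1|BR1|rd1|wr0
(6) want 1×ALU +2rd +1wr — FU → AL0|MU1|ME1|BR1|rd1|wr0
(7) want 1×MEM +2rd +0wr — RD_PORT → AL0|MU1|ME1|BR1|rd1|wr0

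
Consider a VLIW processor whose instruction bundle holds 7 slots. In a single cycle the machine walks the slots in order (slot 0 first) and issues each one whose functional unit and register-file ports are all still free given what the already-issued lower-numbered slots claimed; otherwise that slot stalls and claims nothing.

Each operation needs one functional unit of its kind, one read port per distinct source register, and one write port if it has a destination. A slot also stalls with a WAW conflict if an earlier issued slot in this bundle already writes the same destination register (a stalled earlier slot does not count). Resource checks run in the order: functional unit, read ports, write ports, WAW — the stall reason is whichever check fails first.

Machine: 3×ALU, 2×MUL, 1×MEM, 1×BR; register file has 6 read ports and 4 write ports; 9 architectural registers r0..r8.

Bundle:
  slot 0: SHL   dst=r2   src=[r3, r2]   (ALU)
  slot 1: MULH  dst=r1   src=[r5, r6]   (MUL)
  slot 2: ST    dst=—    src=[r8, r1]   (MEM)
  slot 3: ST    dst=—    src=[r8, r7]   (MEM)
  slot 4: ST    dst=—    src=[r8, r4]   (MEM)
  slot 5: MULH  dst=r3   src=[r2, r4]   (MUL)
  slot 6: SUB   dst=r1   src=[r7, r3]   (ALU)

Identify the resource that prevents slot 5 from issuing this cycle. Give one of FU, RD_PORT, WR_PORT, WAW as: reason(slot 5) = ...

[0] ALU needs rd=2 wr=1: ok; after: ALU=2 MUL=2 MEM=1 BR=1, R=4, W=3
[1] MUL needs rd=2 wr=1: ok; after: ALU=2 MUL=1 MEM=1 BR=1, R=2, W=2
[2] MEM needs rd=2 wr=0: ok; after: ALU=2 MUL=1 MEM=0 BR=1, R=0, W=2
[3] MEM needs rd=2 wr=0: FU; after: ALU=2 MUL=1 MEM=0 BR=1, R=0, W=2
[4] MEM needs rd=2 wr=0: FU; after: ALU=2 MUL=1 MEM=0 BR=1, R=0, W=2
[5] MUL needs rd=2 wr=1: RD_PORT; after: ALU=2 MUL=1 MEM=0 BR=1, R=0, W=2
[6] ALU needs rd=2 wr=1: RD_PORT; after: ALU=2 MUL=1 MEM=0 BR=1, R=0, W=2

reason(slot 5) = RD_PORT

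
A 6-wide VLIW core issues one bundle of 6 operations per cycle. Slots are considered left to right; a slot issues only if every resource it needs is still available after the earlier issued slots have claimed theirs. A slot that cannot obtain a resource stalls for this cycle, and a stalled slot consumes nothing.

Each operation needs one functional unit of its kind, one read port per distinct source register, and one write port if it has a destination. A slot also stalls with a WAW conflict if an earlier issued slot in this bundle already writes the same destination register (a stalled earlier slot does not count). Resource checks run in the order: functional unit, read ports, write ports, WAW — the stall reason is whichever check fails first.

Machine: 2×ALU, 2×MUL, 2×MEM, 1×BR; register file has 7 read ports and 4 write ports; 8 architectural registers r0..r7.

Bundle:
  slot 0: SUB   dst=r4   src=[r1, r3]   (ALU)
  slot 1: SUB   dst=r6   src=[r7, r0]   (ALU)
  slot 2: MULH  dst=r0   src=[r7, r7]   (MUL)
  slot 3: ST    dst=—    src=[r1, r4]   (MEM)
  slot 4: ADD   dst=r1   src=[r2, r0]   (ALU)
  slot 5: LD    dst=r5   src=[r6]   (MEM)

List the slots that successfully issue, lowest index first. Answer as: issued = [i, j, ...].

issued = [0, 1, 2, 3]

#0 ALU src=r1,r3 dispatched  <A:1 Mu:2 Ld:2 B:1 rd:5 wr:3>
#1 ALU src=r7,r0 dispatched  <A:0 Mu:2 Ld:2 B:1 rd:3 wr:2>
#2 MUL src=r7,r7 dispatched  <A:0 Mu:1 Ld:2 B:1 rd:2 wr:1>
#3 MEM src=r1,r4 dispatched  <A:0 Mu:1 Ld:1 B:1 rd:0 wr:1>
#4 ALU src=r2,r0 held:FU  <A:0 Mu:1 Ld:1 B:1 rd:0 wr:1>
#5 MEM src=r6 held:RD_PORT  <A:0 Mu:1 Ld:1 B:1 rd:0 wr:1>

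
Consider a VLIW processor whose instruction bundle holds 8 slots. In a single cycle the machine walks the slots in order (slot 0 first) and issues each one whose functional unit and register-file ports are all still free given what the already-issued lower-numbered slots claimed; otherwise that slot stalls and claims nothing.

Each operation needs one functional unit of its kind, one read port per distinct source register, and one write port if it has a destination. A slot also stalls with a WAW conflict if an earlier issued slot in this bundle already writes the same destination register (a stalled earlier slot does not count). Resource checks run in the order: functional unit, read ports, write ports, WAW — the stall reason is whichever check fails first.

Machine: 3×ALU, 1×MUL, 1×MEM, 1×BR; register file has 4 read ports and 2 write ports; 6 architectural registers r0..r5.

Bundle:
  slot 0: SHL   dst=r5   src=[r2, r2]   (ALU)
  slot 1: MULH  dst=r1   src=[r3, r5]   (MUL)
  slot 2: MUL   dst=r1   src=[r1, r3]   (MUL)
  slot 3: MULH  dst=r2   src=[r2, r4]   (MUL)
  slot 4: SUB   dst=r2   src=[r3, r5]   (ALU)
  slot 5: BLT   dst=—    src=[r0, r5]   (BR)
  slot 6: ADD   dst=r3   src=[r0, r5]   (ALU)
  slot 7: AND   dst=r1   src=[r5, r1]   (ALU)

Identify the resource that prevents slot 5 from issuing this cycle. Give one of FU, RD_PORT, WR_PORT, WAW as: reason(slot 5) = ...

reason(slot 5) = RD_PORT

  0. ALU→r5 ⇒ go  {2A/1Mu/1Ld/1B | 3r 1w}
  1. MUL→r1 ⇒ go  {2A/0Mu/1Ld/1B | 1r 0w}
  2. MUL→r1 ⇒ no(FU)  {2A/0Mu/1Ld/1B | 1r 0w}
  3. MUL→r2 ⇒ no(FU)  {2A/0Mu/1Ld/1B | 1r 0w}
  4. ALU→r2 ⇒ no(RD_PORT)  {2A/0Mu/1Ld/1B | 1r 0w}
  5. BR ⇒ no(RD_PORT)  {2A/0Mu/1Ld/1B | 1r 0w}
  6. ALU→r3 ⇒ no(RD_PORT)  {2A/0Mu/1Ld/1B | 1r 0w}
  7. ALU→r1 ⇒ no(RD_PORT)  {2A/0Mu/1Ld/1B | 1r 0w}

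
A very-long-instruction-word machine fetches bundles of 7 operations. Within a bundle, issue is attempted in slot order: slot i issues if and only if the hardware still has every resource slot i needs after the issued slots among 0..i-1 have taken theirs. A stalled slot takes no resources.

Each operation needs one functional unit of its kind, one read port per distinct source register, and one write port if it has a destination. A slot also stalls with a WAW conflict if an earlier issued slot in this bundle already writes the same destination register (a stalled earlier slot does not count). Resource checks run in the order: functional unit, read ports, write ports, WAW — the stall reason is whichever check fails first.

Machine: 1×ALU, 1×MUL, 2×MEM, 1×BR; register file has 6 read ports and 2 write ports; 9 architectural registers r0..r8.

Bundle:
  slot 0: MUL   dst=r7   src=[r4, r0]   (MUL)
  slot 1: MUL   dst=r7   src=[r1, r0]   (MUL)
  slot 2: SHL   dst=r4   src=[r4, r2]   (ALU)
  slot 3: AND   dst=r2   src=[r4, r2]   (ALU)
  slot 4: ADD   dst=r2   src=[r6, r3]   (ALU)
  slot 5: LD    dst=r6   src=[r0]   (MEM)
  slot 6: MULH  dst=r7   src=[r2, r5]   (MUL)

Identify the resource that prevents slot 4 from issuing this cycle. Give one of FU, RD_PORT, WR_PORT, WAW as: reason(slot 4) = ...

  0. MUL→r7 ⇒ go  {1A/0Mu/2Ld/1B | 4r 1w}
  1. MUL→r7 ⇒ no(FU)  {1A/0Mu/2Ld/1B | 4r 1w}
  2. ALU→r4 ⇒ go  {0A/0Mu/2Ld/1B | 2r 0w}
  3. ALU→r2 ⇒ no(FU)  {0A/0Mu/2Ld/1B | 2r 0w}
  4. ALU→r2 ⇒ no(FU)  {0A/0Mu/2Ld/1B | 2r 0w}
  5. MEM→r6 ⇒ no(WR_PORT)  {0A/0Mu/2Ld/1B | 2r 0w}
  6. MUL→r7 ⇒ no(FU)  {0A/0Mu/2Ld/1B | 2r 0w}

reason(slot 4) = FU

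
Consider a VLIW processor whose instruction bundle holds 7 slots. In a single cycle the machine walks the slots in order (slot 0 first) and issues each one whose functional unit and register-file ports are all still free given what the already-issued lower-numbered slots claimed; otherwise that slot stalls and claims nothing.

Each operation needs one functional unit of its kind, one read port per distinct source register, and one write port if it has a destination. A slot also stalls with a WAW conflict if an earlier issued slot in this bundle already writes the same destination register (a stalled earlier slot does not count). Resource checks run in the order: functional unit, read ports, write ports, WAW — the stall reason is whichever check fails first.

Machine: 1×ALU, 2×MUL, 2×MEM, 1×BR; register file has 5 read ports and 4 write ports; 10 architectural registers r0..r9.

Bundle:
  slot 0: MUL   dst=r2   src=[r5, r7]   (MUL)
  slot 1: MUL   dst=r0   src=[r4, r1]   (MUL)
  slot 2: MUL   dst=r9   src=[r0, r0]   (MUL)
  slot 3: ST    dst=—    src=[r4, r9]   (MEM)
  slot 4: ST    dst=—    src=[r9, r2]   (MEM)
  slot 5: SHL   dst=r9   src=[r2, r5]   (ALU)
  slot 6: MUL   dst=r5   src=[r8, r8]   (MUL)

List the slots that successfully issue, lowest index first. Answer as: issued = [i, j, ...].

issued = [0, 1]

(0) want 1×MUL +2rd +1wr — yes → AL1|MU1|ME2|BR1|rd3|wr3
(1) want 1×MUL +2rd +1wr — yes → AL1|MU0|ME2|BR1|rd1|wr2
(2) want 1×MUL +1rd +1wr — FU → AL1|MU0|ME2|BR1|rd1|wr2
(3) want 1×MEM +2rd +0wr — RD_PORT → AL1|MU0|ME2|BR1|rd1|wr2
(4) want 1×MEM +2rd +0wr — RD_PORT → AL1|MU0|ME2|BR1|rd1|wr2
(5) want 1×ALU +2rd +1wr — RD_PORT → AL1|MU0|ME2|BR1|rd1|wr2
(6) want 1×MUL +1rd +1wr — FU → AL1|MU0|ME2|BR1|rd1|wr2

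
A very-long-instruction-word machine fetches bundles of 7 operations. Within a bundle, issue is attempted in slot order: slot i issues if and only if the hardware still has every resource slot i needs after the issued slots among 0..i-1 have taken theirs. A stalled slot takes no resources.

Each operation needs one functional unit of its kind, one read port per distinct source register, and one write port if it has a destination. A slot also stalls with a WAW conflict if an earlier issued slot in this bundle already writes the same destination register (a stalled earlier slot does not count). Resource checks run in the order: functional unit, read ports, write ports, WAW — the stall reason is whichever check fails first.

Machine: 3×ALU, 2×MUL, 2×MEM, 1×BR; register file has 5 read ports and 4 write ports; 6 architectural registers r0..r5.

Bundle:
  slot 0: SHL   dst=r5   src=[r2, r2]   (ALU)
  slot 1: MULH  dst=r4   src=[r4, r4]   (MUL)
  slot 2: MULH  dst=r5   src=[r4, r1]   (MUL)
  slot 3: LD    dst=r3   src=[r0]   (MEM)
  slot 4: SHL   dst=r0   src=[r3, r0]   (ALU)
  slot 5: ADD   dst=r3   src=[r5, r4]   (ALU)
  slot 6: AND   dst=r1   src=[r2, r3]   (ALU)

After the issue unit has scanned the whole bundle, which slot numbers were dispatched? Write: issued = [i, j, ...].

issued = [0, 1, 3, 4]

  0. ALU→r5 ⇒ go  {2A/2Mu/2Ld/1B | 4r 3w}
  1. MUL→r4 ⇒ go  {2A/1Mu/2Ld/1B | 3r 2w}
  2. MUL→r5 ⇒ no(WAW)  {2A/1Mu/2Ld/1B | 3r 2w}
  3. MEM→r3 ⇒ go  {2A/1Mu/1Ld/1B | 2r 1w}
  4. ALU→r0 ⇒ go  {1A/1Mu/1Ld/1B | 0r 0w}
  5. ALU→r3 ⇒ no(RD_PORT)  {1A/1Mu/1Ld/1B | 0r 0w}
  6. ALU→r1 ⇒ no(RD_PORT)  {1A/1Mu/1Ld/1B | 0r 0w}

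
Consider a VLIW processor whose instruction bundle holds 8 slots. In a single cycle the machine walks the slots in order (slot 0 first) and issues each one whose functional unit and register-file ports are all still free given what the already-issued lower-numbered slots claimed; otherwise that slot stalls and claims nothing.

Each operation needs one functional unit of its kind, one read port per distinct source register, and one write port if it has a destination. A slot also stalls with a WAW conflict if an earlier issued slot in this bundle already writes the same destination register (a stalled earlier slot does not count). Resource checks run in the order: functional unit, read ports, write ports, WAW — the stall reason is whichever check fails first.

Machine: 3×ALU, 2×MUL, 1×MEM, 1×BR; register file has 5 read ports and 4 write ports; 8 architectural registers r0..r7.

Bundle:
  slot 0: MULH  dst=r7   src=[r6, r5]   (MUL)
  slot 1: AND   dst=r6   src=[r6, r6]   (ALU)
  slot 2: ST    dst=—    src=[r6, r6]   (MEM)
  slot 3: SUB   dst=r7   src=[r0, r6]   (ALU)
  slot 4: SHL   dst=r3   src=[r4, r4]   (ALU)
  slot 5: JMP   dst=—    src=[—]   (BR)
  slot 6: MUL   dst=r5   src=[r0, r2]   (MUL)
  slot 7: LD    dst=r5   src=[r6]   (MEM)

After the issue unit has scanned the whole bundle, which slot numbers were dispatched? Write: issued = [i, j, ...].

issued = [0, 1, 2, 4, 5]

#0 MUL src=r6,r5 dispatched  <A:3 Mu:1 Ld:1 B:1 rd:3 wr:3>
#1 ALU src=r6,r6 dispatched  <A:2 Mu:1 Ld:1 B:1 rd:2 wr:2>
#2 MEM src=r6,r6 dispatched  <A:2 Mu:1 Ld:0 B:1 rd:1 wr:2>
#3 ALU src=r0,r6 held:RD_PORT  <A:2 Mu:1 Ld:0 B:1 rd:1 wr:2>
#4 ALU src=r4,r4 dispatched  <A:1 Mu:1 Ld:0 B:1 rd:0 wr:1>
#5 BR src=- dispatched  <A:1 Mu:1 Ld:0 B:0 rd:0 wr:1>
#6 MUL src=r0,r2 held:RD_PORT  <A:1 Mu:1 Ld:0 B:0 rd:0 wr:1>
#7 MEM src=r6 held:FU  <A:1 Mu:1 Ld:0 B:0 rd:0 wr:1>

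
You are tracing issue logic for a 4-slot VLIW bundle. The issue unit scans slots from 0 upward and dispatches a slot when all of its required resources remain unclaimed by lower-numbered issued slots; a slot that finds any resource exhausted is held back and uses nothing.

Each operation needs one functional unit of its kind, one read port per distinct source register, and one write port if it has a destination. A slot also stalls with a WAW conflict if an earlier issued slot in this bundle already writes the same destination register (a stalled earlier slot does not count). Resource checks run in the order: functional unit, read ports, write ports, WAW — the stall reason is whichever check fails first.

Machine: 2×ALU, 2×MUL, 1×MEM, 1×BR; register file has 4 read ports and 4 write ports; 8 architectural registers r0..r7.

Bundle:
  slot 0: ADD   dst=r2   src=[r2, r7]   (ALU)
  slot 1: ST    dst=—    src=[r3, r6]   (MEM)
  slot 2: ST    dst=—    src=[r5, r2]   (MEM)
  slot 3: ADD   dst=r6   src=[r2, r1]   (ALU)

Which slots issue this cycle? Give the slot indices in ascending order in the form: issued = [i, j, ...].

issued = [0, 1]

  0. ALU→r2 ⇒ go  {1A/2Mu/1Ld/1B | 2r 3w}
  1. MEM ⇒ go  {1A/2Mu/0Ld/1B | 0r 3w}
  2. MEM ⇒ no(FU)  {1A/2Mu/0Ld/1B | 0r 3w}
  3. ALU→r6 ⇒ no(RD_PORT)  {1A/2Mu/0Ld/1B | 0r 3w}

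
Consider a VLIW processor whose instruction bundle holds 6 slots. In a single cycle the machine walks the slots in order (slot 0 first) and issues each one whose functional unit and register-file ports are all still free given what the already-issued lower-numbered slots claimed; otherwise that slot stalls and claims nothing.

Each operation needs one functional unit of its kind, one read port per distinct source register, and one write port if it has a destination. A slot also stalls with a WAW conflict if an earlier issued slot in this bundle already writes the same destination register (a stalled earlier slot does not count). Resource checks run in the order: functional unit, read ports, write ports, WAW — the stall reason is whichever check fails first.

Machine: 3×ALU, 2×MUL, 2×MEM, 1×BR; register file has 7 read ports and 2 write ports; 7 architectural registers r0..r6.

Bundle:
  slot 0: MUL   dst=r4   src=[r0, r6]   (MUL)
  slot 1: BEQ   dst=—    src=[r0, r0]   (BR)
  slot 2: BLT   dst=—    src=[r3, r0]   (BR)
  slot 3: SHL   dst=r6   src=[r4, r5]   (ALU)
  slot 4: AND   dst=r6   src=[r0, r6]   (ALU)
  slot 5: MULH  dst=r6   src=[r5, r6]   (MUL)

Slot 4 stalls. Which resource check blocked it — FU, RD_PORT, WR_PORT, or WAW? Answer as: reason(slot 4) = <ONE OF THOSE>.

  0. MUL→r4 ⇒ go  {3A/1Mu/2Ld/1B | 5r 1w}
  1. BR ⇒ go  {3A/1Mu/2Ld/0B | 4r 1w}
  2. BR ⇒ no(FU)  {3A/1Mu/2Ld/0B | 4r 1w}
  3. ALU→r6 ⇒ go  {2A/1Mu/2Ld/0B | 2r 0w}
  4. ALU→r6 ⇒ no(WR_PORT)  {2A/1Mu/2Ld/0B | 2r 0w}
  5. MUL→r6 ⇒ no(WR_PORT)  {2A/1Mu/2Ld/0B | 2r 0w}

reason(slot 4) = WR_PORT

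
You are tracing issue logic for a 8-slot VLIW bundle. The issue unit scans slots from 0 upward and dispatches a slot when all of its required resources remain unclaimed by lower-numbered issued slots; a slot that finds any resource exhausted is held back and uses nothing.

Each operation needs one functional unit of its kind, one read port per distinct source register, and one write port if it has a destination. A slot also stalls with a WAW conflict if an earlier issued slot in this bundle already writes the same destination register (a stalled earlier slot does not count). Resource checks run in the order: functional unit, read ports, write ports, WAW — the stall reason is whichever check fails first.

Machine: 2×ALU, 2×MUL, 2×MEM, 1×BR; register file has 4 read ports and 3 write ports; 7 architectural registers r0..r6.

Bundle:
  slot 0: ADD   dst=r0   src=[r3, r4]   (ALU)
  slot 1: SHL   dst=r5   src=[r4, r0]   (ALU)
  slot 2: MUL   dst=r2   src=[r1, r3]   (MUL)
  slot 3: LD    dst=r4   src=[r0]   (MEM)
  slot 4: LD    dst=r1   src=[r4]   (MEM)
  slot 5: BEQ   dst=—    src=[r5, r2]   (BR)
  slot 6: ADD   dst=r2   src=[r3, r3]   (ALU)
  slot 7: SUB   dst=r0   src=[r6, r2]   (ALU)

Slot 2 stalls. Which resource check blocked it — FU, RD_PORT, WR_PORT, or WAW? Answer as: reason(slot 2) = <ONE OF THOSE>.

reason(slot 2) = RD_PORT

[0] ALU needs rd=2 wr=1: ok; after: ALU=1 MUL=2 MEM=2 BR=1, R=2, W=2
[1] ALU needs rd=2 wr=1: ok; after: ALU=0 MUL=2 MEM=2 BR=1, R=0, W=1
[2] MUL needs rd=2 wr=1: RD_PORT; after: ALU=0 MUL=2 MEM=2 BR=1, R=0, W=1
[3] MEM needs rd=1 wr=1: RD_PORT; after: ALU=0 MUL=2 MEM=2 BR=1, R=0, W=1
[4] MEM needs rd=1 wr=1: RD_PORT; after: ALU=0 MUL=2 MEM=2 BR=1, R=0, W=1
[5] BR needs rd=2 wr=0: RD_PORT; after: ALU=0 MUL=2 MEM=2 BR=1, R=0, W=1
[6] ALU needs rd=1 wr=1: FU; after: ALU=0 MUL=2 MEM=2 BR=1, R=0, W=1
[7] ALU needs rd=2 wr=1: FU; after: ALU=0 MUL=2 MEM=2 BR=1, R=0, W=1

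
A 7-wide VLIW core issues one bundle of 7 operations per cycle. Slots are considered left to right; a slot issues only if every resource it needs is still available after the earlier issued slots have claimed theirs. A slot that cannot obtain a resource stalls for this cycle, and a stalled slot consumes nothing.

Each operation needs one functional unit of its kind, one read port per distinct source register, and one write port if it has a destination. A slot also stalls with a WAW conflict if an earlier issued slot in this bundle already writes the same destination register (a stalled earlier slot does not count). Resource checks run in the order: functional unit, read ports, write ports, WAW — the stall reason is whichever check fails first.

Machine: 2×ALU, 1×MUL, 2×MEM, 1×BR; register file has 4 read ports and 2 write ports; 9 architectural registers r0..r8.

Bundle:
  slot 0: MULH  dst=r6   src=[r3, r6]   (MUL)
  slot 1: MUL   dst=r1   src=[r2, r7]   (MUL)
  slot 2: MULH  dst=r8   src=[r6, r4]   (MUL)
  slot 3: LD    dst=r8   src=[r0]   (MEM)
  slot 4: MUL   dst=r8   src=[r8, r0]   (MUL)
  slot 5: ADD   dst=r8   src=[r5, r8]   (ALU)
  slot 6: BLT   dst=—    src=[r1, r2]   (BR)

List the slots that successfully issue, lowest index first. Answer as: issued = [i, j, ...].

  0. MUL→r6 ⇒ go  {2A/0Mu/2Ld/1B | 2r 1w}
  1. MUL→r1 ⇒ no(FU)  {2A/0Mu/2Ld/1B | 2r 1w}
  2. MUL→r8 ⇒ no(FU)  {2A/0Mu/2Ld/1B | 2r 1w}
  3. MEM→r8 ⇒ go  {2A/0Mu/1Ld/1B | 1r 0w}
  4. MUL→r8 ⇒ no(FU)  {2A/0Mu/1Ld/1B | 1r 0w}
  5. ALU→r8 ⇒ no(RD_PORT)  {2A/0Mu/1Ld/1B | 1r 0w}
  6. BR ⇒ no(RD_PORT)  {2A/0Mu/1Ld/1B | 1r 0w}

issued = [0, 3]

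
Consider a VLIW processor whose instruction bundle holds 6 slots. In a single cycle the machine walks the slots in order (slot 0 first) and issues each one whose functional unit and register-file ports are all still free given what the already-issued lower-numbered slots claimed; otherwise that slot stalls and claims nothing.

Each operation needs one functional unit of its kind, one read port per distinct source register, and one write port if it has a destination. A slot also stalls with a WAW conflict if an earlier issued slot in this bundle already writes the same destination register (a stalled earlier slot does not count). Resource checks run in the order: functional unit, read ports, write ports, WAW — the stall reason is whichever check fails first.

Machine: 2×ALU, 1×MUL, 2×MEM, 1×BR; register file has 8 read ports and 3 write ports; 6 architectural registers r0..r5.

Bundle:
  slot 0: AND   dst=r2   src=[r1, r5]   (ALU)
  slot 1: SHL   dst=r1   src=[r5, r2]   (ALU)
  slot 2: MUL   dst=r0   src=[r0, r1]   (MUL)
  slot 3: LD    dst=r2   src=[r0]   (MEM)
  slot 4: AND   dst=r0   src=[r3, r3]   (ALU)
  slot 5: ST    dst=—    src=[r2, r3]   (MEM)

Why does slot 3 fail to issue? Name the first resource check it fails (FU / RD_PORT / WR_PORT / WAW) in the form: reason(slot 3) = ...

  0. ALU→r2 ⇒ go  {1A/1Mu/2Ld/1B | 6r 2w}
  1. ALU→r1 ⇒ go  {0A/1Mu/2Ld/1B | 4r 1w}
  2. MUL→r0 ⇒ go  {0A/0Mu/2Ld/1B | 2r 0w}
  3. MEM→r2 ⇒ no(WR_PORT)  {0A/0Mu/2Ld/1B | 2r 0w}
  4. ALU→r0 ⇒ no(FU)  {0A/0Mu/2Ld/1B | 2r 0w}
  5. MEM ⇒ go  {0A/0Mu/1Ld/1B | 0r 0w}

reason(slot 3) = WR_PORT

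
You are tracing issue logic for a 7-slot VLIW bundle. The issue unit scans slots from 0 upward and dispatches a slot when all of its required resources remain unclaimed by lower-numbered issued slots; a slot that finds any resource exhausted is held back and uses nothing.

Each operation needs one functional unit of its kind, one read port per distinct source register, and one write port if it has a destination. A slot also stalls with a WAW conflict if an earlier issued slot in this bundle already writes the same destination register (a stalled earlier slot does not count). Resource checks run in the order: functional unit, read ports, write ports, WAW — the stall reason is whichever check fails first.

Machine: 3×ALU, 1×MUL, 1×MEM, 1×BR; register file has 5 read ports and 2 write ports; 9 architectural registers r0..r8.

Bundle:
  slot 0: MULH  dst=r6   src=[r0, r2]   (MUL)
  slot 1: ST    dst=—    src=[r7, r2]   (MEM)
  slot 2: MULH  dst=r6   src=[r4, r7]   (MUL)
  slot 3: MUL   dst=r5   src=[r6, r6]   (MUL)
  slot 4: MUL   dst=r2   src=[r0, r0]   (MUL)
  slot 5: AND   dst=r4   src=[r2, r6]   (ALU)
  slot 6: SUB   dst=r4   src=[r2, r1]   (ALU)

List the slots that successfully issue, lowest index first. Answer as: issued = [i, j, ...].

issued = [0, 1]

slot 0 (MUL): ISSUE — free A3,Mu0,Ld1,B1 rp3 wp1
slot 1 (MEM): ISSUE — free A3,Mu0,Ld0,B1 rp1 wp1
slot 2 (MUL): stall FU — free A3,Mu0,Ld0,B1 rp1 wp1
slot 3 (MUL): stall FU — free A3,Mu0,Ld0,B1 rp1 wp1
slot 4 (MUL): stall FU — free A3,Mu0,Ld0,B1 rp1 wp1
slot 5 (ALU): stall RD_PORT — free A3,Mu0,Ld0,B1 rp1 wp1
slot 6 (ALU): stall RD_PORT — free A3,Mu0,Ld0,B1 rp1 wp1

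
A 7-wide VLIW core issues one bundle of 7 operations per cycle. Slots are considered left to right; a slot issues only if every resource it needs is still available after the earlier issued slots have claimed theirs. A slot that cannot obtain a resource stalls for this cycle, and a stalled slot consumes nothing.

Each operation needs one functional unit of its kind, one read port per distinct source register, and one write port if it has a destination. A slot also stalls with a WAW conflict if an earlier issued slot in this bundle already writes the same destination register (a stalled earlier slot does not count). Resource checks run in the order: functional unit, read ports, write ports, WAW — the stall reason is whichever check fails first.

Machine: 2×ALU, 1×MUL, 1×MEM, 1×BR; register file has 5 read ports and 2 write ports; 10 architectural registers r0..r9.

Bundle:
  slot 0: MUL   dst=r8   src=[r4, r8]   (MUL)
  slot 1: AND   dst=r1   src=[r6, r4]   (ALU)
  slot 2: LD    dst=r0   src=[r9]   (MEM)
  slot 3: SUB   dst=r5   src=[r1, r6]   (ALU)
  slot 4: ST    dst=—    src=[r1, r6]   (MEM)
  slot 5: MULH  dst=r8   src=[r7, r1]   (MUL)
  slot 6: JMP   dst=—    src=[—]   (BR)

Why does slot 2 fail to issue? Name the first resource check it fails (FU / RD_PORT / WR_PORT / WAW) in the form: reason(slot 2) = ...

[0] MUL needs rd=2 wr=1: ok; after: ALU=2 MUL=0 MEM=1 BR=1, R=3, W=1
[1] ALU needs rd=2 wr=1: ok; after: ALU=1 MUL=0 MEM=1 BR=1, R=1, W=0
[2] MEM needs rd=1 wr=1: WR_PORT; after: ALU=1 MUL=0 MEM=1 BR=1, R=1, W=0
[3] ALU needs rd=2 wr=1: RD_PORT; after: ALU=1 MUL=0 MEM=1 BR=1, R=1, W=0
[4] MEM needs rd=2 wr=0: RD_PORT; after: ALU=1 MUL=0 MEM=1 BR=1, R=1, W=0
[5] MUL needs rd=2 wr=1: FU; after: ALU=1 MUL=0 MEM=1 BR=1, R=1, W=0
[6] BR needs rd=0 wr=0: ok; after: ALU=1 MUL=0 MEM=1 BR=0, R=1, W=0

reason(slot 2) = WR_PORT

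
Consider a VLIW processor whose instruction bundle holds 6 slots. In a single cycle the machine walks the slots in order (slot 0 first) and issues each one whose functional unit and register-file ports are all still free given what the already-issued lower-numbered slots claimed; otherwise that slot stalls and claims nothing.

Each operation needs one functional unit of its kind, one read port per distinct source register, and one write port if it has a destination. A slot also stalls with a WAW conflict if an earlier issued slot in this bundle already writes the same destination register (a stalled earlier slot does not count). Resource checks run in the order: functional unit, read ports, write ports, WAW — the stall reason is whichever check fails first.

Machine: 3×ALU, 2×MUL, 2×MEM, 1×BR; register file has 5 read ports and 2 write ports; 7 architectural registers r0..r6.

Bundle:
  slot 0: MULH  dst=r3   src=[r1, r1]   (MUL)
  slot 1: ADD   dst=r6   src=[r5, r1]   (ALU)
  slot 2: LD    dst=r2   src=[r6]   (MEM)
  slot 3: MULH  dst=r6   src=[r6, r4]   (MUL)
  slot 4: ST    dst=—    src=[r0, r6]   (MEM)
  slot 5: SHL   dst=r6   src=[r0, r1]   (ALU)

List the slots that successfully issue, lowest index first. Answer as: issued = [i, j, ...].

issued = [0, 1, 4]

(0) want 1×MUL +1rd +1wr — yes → AL3|MU1|ME2|BR1|rd4|wr1
(1) want 1×ALU +2rd +1wr — yes → AL2|MU1|ME2|BR1|rd2|wr0
(2) want 1×MEM +1rd +1wr — WR_PORT → AL2|MU1|ME2|BR1|rd2|wr0
(3) want 1×MUL +2rd +1wr — WR_PORT → AL2|MU1|ME2|BR1|rd2|wr0
(4) want 1×MEM +2rd +0wr — yes → AL2|MU1|ME1|BR1|rd0|wr0
(5) want 1×ALU +2rd +1wr — RD_PORT → AL2|MU1|ME1|BR1|rd0|wr0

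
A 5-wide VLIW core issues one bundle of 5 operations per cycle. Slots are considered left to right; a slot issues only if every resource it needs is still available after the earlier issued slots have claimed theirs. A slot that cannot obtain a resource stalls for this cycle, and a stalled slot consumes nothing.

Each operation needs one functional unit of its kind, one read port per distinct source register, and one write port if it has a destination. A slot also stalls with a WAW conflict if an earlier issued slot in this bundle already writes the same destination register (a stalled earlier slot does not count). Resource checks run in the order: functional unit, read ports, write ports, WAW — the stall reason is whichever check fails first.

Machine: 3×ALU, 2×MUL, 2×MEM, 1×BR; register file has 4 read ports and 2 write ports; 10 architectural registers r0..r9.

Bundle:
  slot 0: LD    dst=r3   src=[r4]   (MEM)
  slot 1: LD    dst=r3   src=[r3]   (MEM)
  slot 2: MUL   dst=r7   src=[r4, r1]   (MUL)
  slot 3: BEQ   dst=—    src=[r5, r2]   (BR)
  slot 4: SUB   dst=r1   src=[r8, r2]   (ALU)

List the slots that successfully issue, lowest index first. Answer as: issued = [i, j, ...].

issued = [0, 2]

slot 0 (MEM): ISSUE — free A3,Mu2,Ld1,B1 rp3 wp1
slot 1 (MEM): stall WAW — free A3,Mu2,Ld1,B1 rp3 wp1
slot 2 (MUL): ISSUE — free A3,Mu1,Ld1,B1 rp1 wp0
slot 3 (BR): stall RD_PORT — free A3,Mu1,Ld1,B1 rp1 wp0
slot 4 (ALU): stall RD_PORT — free A3,Mu1,Ld1,B1 rp1 wp0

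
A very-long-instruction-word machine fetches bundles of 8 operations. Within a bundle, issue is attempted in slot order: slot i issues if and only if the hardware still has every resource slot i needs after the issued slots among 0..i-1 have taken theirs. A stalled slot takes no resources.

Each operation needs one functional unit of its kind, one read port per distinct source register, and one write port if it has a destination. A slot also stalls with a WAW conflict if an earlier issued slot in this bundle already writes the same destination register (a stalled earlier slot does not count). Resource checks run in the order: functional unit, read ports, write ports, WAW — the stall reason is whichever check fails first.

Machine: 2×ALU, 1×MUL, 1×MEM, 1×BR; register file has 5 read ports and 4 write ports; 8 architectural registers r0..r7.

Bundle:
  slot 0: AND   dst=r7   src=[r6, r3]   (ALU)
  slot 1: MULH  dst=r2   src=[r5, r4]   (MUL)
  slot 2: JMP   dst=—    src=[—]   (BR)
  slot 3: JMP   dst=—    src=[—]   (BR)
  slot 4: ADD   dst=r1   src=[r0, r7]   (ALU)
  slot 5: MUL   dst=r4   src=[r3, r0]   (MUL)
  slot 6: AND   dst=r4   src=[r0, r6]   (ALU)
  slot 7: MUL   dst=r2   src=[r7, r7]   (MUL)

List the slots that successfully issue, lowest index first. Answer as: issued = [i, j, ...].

issued = [0, 1, 2]

slot 0 (ALU): ISSUE — free A1,Mu1,Ld1,B1 rp3 wp3
slot 1 (MUL): ISSUE — free A1,Mu0,Ld1,B1 rp1 wp2
slot 2 (BR): ISSUE — free A1,Mu0,Ld1,B0 rp1 wp2
slot 3 (BR): stall FU — free A1,Mu0,Ld1,B0 rp1 wp2
slot 4 (ALU): stall RD_PORT — free A1,Mu0,Ld1,B0 rp1 wp2
slot 5 (MUL): stall FU — free A1,Mu0,Ld1,B0 rp1 wp2
slot 6 (ALU): stall RD_PORT — free A1,Mu0,Ld1,B0 rp1 wp2
slot 7 (MUL): stall FU — free A1,Mu0,Ld1,B0 rp1 wp2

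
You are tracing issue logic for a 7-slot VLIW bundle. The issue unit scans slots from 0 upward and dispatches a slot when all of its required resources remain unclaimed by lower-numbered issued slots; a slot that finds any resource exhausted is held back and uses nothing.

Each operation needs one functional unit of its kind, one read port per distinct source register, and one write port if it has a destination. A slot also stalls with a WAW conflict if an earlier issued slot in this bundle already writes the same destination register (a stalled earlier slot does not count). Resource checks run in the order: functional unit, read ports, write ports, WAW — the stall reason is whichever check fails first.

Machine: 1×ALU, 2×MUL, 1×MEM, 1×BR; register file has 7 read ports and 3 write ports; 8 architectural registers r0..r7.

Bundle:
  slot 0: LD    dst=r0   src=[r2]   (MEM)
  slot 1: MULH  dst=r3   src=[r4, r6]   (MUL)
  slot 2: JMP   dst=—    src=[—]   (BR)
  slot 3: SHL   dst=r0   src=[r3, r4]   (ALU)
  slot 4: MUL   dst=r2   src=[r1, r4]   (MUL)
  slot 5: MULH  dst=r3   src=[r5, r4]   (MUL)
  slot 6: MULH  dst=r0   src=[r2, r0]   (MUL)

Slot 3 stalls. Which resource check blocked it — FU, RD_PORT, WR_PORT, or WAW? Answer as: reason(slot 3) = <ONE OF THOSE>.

reason(slot 3) = WAW

(0) want 1×MEM +1rd +1wr — yes → AL1|MU2|ME0|BR1|rd6|wr2
(1) want 1×MUL +2rd +1wr — yes → AL1|MU1|ME0|BR1|rd4|wr1
(2) want 1×BR +0rd +0wr — yes → AL1|MU1|ME0|BR0|rd4|wr1
(3) want 1×ALU +2rd +1wr — WAW → AL1|MU1|ME0|BR0|rd4|wr1
(4) want 1×MUL +2rd +1wr — yes → AL1|MU0|ME0|BR0|rd2|wr0
(5) want 1×MUL +2rd +1wr — FU → AL1|MU0|ME0|BR0|rd2|wr0
(6) want 1×MUL +2rd +1wr — FU → AL1|MU0|ME0|BR0|rd2|wr0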